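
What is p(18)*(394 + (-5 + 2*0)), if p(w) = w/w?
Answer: 389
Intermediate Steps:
p(w) = 1
p(18)*(394 + (-5 + 2*0)) = 1*(394 + (-5 + 2*0)) = 1*(394 + (-5 + 0)) = 1*(394 - 5) = 1*389 = 389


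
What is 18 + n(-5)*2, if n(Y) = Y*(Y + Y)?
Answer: 118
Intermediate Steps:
n(Y) = 2*Y**2 (n(Y) = Y*(2*Y) = 2*Y**2)
18 + n(-5)*2 = 18 + (2*(-5)**2)*2 = 18 + (2*25)*2 = 18 + 50*2 = 18 + 100 = 118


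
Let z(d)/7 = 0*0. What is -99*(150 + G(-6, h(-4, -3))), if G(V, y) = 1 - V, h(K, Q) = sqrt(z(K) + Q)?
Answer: -15543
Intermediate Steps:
z(d) = 0 (z(d) = 7*(0*0) = 7*0 = 0)
h(K, Q) = sqrt(Q) (h(K, Q) = sqrt(0 + Q) = sqrt(Q))
-99*(150 + G(-6, h(-4, -3))) = -99*(150 + (1 - 1*(-6))) = -99*(150 + (1 + 6)) = -99*(150 + 7) = -99*157 = -15543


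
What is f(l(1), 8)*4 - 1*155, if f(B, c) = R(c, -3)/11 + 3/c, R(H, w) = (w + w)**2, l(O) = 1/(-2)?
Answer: -3089/22 ≈ -140.41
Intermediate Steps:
l(O) = -1/2
R(H, w) = 4*w**2 (R(H, w) = (2*w)**2 = 4*w**2)
f(B, c) = 36/11 + 3/c (f(B, c) = (4*(-3)**2)/11 + 3/c = (4*9)*(1/11) + 3/c = 36*(1/11) + 3/c = 36/11 + 3/c)
f(l(1), 8)*4 - 1*155 = (36/11 + 3/8)*4 - 1*155 = (36/11 + 3*(1/8))*4 - 155 = (36/11 + 3/8)*4 - 155 = (321/88)*4 - 155 = 321/22 - 155 = -3089/22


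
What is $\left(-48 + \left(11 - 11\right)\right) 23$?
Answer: $-1104$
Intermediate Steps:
$\left(-48 + \left(11 - 11\right)\right) 23 = \left(-48 + 0\right) 23 = \left(-48\right) 23 = -1104$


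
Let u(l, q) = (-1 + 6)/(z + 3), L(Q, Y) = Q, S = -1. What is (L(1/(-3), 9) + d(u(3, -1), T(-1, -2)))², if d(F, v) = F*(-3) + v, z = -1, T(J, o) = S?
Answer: 2809/36 ≈ 78.028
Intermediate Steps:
T(J, o) = -1
u(l, q) = 5/2 (u(l, q) = (-1 + 6)/(-1 + 3) = 5/2)
d(F, v) = v - 3*F (d(F, v) = -3*F + v = v - 3*F)
(L(1/(-3), 9) + d(u(3, -1), T(-1, -2)))² = (1/(-3) + (-1 - 3*5/2))² = (-⅓ + (-1 - 15/2))² = (-⅓ - 17/2)² = (-53/6)² = 2809/36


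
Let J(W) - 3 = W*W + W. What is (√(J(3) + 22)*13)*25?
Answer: 325*√37 ≈ 1976.9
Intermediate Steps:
J(W) = 3 + W + W² (J(W) = 3 + (W*W + W) = 3 + (W² + W) = 3 + (W + W²) = 3 + W + W²)
(√(J(3) + 22)*13)*25 = (√((3 + 3 + 3²) + 22)*13)*25 = (√((3 + 3 + 9) + 22)*13)*25 = (√(15 + 22)*13)*25 = (√37*13)*25 = (13*√37)*25 = 325*√37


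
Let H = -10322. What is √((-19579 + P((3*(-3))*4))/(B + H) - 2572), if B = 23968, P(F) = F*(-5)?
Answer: 3*I*√53245040834/13646 ≈ 50.729*I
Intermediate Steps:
P(F) = -5*F
√((-19579 + P((3*(-3))*4))/(B + H) - 2572) = √((-19579 - 5*3*(-3)*4)/(23968 - 10322) - 2572) = √((-19579 - (-45)*4)/13646 - 2572) = √((-19579 - 5*(-36))*(1/13646) - 2572) = √((-19579 + 180)*(1/13646) - 2572) = √(-19399*1/13646 - 2572) = √(-19399/13646 - 2572) = √(-35116911/13646) = 3*I*√53245040834/13646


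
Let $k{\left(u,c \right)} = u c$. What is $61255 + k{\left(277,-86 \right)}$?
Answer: $37433$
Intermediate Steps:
$k{\left(u,c \right)} = c u$
$61255 + k{\left(277,-86 \right)} = 61255 - 23822 = 37433$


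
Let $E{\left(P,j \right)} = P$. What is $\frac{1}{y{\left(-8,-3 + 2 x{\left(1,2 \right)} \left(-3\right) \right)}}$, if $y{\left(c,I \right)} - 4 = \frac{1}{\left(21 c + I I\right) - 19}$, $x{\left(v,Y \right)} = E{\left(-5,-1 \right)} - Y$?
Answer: $\frac{1334}{5337} \approx 0.24995$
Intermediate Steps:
$x{\left(v,Y \right)} = -5 - Y$
$y{\left(c,I \right)} = 4 + \frac{1}{-19 + I^{2} + 21 c}$ ($y{\left(c,I \right)} = 4 + \frac{1}{\left(21 c + I I\right) - 19} = 4 + \frac{1}{\left(21 c + I^{2}\right) - 19} = 4 + \frac{1}{\left(I^{2} + 21 c\right) - 19} = 4 + \frac{1}{-19 + I^{2} + 21 c}$)
$\frac{1}{y{\left(-8,-3 + 2 x{\left(1,2 \right)} \left(-3\right) \right)}} = \frac{1}{\frac{1}{-19 + \left(-3 + 2 \left(-5 - 2\right) \left(-3\right)\right)^{2} + 21 \left(-8\right)} \left(-75 + 4 \left(-3 + 2 \left(-5 - 2\right) \left(-3\right)\right)^{2} + 84 \left(-8\right)\right)} = \frac{1}{\frac{1}{-19 + \left(-3 + 2 \left(-5 - 2\right) \left(-3\right)\right)^{2} - 168} \left(-75 + 4 \left(-3 + 2 \left(-5 - 2\right) \left(-3\right)\right)^{2} - 672\right)} = \frac{1}{\frac{1}{-19 + \left(-3 + 2 \left(\left(-7\right) \left(-3\right)\right)\right)^{2} - 168} \left(-75 + 4 \left(-3 + 2 \left(\left(-7\right) \left(-3\right)\right)\right)^{2} - 672\right)} = \frac{1}{\frac{1}{-19 + \left(-3 + 2 \cdot 21\right)^{2} - 168} \left(-75 + 4 \left(-3 + 2 \cdot 21\right)^{2} - 672\right)} = \frac{1}{\frac{1}{-19 + \left(-3 + 42\right)^{2} - 168} \left(-75 + 4 \left(-3 + 42\right)^{2} - 672\right)} = \frac{1}{\frac{1}{-19 + 39^{2} - 168} \left(-75 + 4 \cdot 39^{2} - 672\right)} = \frac{1}{\frac{1}{-19 + 1521 - 168} \left(-75 + 4 \cdot 1521 - 672\right)} = \frac{1}{\frac{1}{1334} \left(-75 + 6084 - 672\right)} = \frac{1}{\frac{1}{1334} \cdot 5337} = \frac{1}{\frac{5337}{1334}} = \frac{1334}{5337}$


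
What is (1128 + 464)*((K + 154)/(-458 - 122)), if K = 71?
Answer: -17910/29 ≈ -617.59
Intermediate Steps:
(1128 + 464)*((K + 154)/(-458 - 122)) = (1128 + 464)*((71 + 154)/(-458 - 122)) = 1592*(225/(-580)) = 1592*(225*(-1/580)) = 1592*(-45/116) = -17910/29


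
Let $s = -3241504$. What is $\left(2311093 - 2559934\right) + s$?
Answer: $-3490345$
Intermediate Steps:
$\left(2311093 - 2559934\right) + s = \left(2311093 - 2559934\right) - 3241504 = -248841 - 3241504 = -3490345$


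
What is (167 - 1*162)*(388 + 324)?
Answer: 3560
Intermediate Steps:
(167 - 1*162)*(388 + 324) = (167 - 162)*712 = 5*712 = 3560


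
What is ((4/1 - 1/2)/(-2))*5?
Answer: -35/4 ≈ -8.7500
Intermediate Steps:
((4/1 - 1/2)/(-2))*5 = ((4*1 - 1*½)*(-½))*5 = ((4 - ½)*(-½))*5 = ((7/2)*(-½))*5 = -7/4*5 = -35/4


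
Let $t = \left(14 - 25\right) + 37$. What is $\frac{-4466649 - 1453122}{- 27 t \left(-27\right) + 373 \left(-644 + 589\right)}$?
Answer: $\frac{5919771}{1561} \approx 3792.3$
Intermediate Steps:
$t = 26$ ($t = -11 + 37 = 26$)
$\frac{-4466649 - 1453122}{- 27 t \left(-27\right) + 373 \left(-644 + 589\right)} = \frac{-4466649 - 1453122}{\left(-27\right) 26 \left(-27\right) + 373 \left(-644 + 589\right)} = - \frac{5919771}{\left(-702\right) \left(-27\right) + 373 \left(-55\right)} = - \frac{5919771}{18954 - 20515} = - \frac{5919771}{-1561} = \left(-5919771\right) \left(- \frac{1}{1561}\right) = \frac{5919771}{1561}$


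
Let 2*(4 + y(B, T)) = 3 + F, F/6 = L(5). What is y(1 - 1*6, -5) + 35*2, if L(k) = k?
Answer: 165/2 ≈ 82.500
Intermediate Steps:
F = 30 (F = 6*5 = 30)
y(B, T) = 25/2 (y(B, T) = -4 + (3 + 30)/2 = -4 + (½)*33 = -4 + 33/2 = 25/2)
y(1 - 1*6, -5) + 35*2 = 25/2 + 35*2 = 25/2 + 70 = 165/2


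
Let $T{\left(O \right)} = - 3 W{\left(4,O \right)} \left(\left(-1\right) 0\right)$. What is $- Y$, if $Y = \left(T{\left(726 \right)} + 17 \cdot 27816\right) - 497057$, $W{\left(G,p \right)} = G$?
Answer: $24185$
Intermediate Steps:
$T{\left(O \right)} = 0$ ($T{\left(O \right)} = \left(-3\right) 4 \left(\left(-1\right) 0\right) = \left(-12\right) 0 = 0$)
$Y = -24185$ ($Y = \left(0 + 17 \cdot 27816\right) - 497057 = \left(0 + 472872\right) - 497057 = 472872 - 497057 = -24185$)
$- Y = \left(-1\right) \left(-24185\right) = 24185$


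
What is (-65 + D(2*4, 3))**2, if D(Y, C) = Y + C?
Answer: 2916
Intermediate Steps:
D(Y, C) = C + Y
(-65 + D(2*4, 3))**2 = (-65 + (3 + 2*4))**2 = (-65 + (3 + 8))**2 = (-65 + 11)**2 = (-54)**2 = 2916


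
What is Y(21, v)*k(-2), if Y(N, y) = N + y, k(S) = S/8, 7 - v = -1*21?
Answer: -49/4 ≈ -12.250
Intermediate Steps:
v = 28 (v = 7 - (-1)*21 = 7 - 1*(-21) = 7 + 21 = 28)
k(S) = S/8 (k(S) = S*(⅛) = S/8)
Y(21, v)*k(-2) = (21 + 28)*((⅛)*(-2)) = 49*(-¼) = -49/4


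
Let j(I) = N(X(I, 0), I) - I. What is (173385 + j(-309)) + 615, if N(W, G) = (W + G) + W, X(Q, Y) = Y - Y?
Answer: 174000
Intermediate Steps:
X(Q, Y) = 0
N(W, G) = G + 2*W (N(W, G) = (G + W) + W = G + 2*W)
j(I) = 0 (j(I) = (I + 2*0) - I = (I + 0) - I = I - I = 0)
(173385 + j(-309)) + 615 = (173385 + 0) + 615 = 173385 + 615 = 174000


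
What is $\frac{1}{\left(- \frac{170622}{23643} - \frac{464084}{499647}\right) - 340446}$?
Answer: $- \frac{1312572669}{446870806326868} \approx -2.9373 \cdot 10^{-6}$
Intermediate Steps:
$\frac{1}{\left(- \frac{170622}{23643} - \frac{464084}{499647}\right) - 340446} = \frac{1}{\left(\left(-170622\right) \frac{1}{23643} - \frac{464084}{499647}\right) - 340446} = \frac{1}{\left(- \frac{18958}{2627} - \frac{464084}{499647}\right) - 340446} = \frac{1}{- \frac{10691456494}{1312572669} - 340446} = \frac{1}{- \frac{446870806326868}{1312572669}} = - \frac{1312572669}{446870806326868}$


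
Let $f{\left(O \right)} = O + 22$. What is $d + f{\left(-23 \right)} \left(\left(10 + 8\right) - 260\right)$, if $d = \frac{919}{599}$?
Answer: $\frac{145877}{599} \approx 243.53$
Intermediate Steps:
$f{\left(O \right)} = 22 + O$
$d = \frac{919}{599}$ ($d = 919 \cdot \frac{1}{599} = \frac{919}{599} \approx 1.5342$)
$d + f{\left(-23 \right)} \left(\left(10 + 8\right) - 260\right) = \frac{919}{599} + \left(22 - 23\right) \left(\left(10 + 8\right) - 260\right) = \frac{919}{599} - \left(18 - 260\right) = \frac{919}{599} - -242 = \frac{919}{599} + 242 = \frac{145877}{599}$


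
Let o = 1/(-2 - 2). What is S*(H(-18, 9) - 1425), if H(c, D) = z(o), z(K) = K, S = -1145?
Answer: 6527645/4 ≈ 1.6319e+6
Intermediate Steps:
o = -¼ (o = 1/(-4) = -¼ ≈ -0.25000)
H(c, D) = -¼
S*(H(-18, 9) - 1425) = -1145*(-¼ - 1425) = -1145*(-5701/4) = 6527645/4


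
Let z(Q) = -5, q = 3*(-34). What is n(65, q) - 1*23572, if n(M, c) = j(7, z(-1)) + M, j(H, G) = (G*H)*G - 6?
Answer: -23338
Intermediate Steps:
q = -102
j(H, G) = -6 + H*G² (j(H, G) = H*G² - 6 = -6 + H*G²)
n(M, c) = 169 + M (n(M, c) = (-6 + 7*(-5)²) + M = (-6 + 7*25) + M = (-6 + 175) + M = 169 + M)
n(65, q) - 1*23572 = (169 + 65) - 1*23572 = 234 - 23572 = -23338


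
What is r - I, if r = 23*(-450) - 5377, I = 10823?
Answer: -26550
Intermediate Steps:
r = -15727 (r = -10350 - 5377 = -15727)
r - I = -15727 - 1*10823 = -15727 - 10823 = -26550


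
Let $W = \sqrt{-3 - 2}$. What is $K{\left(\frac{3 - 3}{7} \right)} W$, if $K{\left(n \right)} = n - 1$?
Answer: $- i \sqrt{5} \approx - 2.2361 i$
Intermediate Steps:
$W = i \sqrt{5}$ ($W = \sqrt{-5} = i \sqrt{5} \approx 2.2361 i$)
$K{\left(n \right)} = -1 + n$
$K{\left(\frac{3 - 3}{7} \right)} W = \left(-1 + \frac{3 - 3}{7}\right) i \sqrt{5} = \left(-1 + 0 \cdot \frac{1}{7}\right) i \sqrt{5} = \left(-1 + 0\right) i \sqrt{5} = - i \sqrt{5}$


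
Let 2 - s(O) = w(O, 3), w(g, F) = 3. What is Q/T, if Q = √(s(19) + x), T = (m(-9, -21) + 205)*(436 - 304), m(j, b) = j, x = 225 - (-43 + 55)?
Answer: √53/12936 ≈ 0.00056278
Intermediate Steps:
s(O) = -1 (s(O) = 2 - 1*3 = 2 - 3 = -1)
x = 213 (x = 225 - 1*12 = 225 - 12 = 213)
T = 25872 (T = (-9 + 205)*(436 - 304) = 196*132 = 25872)
Q = 2*√53 (Q = √(-1 + 213) = √212 = 2*√53 ≈ 14.560)
Q/T = (2*√53)/25872 = (2*√53)*(1/25872) = √53/12936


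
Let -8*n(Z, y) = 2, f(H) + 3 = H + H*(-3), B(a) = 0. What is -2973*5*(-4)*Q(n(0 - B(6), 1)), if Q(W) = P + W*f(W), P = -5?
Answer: -520275/2 ≈ -2.6014e+5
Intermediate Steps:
f(H) = -3 - 2*H (f(H) = -3 + (H + H*(-3)) = -3 + (H - 3*H) = -3 - 2*H)
n(Z, y) = -¼ (n(Z, y) = -⅛*2 = -¼)
Q(W) = -5 + W*(-3 - 2*W)
-2973*5*(-4)*Q(n(0 - B(6), 1)) = -2973*5*(-4)*(-5 - 1*(-¼)*(3 + 2*(-¼))) = -(-59460)*(-5 - 1*(-¼)*(3 - ½)) = -(-59460)*(-5 - 1*(-¼)*5/2) = -(-59460)*(-5 + 5/8) = -(-59460)*(-35)/8 = -2973*175/2 = -520275/2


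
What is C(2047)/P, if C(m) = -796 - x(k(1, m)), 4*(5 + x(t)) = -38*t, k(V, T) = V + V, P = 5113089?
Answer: -772/5113089 ≈ -0.00015099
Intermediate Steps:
k(V, T) = 2*V
x(t) = -5 - 19*t/2 (x(t) = -5 + (-38*t)/4 = -5 - 19*t/2)
C(m) = -772 (C(m) = -796 - (-5 - 19) = -796 - 1*(-24) = -796 + 24 = -772)
C(2047)/P = -772/5113089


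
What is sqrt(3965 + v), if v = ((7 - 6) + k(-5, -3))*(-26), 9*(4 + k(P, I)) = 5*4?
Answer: sqrt(35867)/3 ≈ 63.129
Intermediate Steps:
k(P, I) = -16/9 (k(P, I) = -4 + (5*4)/9 = -4 + (1/9)*20 = -4 + 20/9 = -16/9)
v = 182/9 (v = ((7 - 6) - 16/9)*(-26) = (1 - 16/9)*(-26) = -7/9*(-26) = 182/9 ≈ 20.222)
sqrt(3965 + v) = sqrt(3965 + 182/9) = sqrt(35867/9) = sqrt(35867)/3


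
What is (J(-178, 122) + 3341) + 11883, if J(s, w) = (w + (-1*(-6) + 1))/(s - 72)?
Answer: 3805871/250 ≈ 15223.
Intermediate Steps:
J(s, w) = (7 + w)/(-72 + s) (J(s, w) = (w + (6 + 1))/(-72 + s) = (w + 7)/(-72 + s) = (7 + w)/(-72 + s))
(J(-178, 122) + 3341) + 11883 = ((7 + 122)/(-72 - 178) + 3341) + 11883 = (129/(-250) + 3341) + 11883 = (-1/250*129 + 3341) + 11883 = (-129/250 + 3341) + 11883 = 835121/250 + 11883 = 3805871/250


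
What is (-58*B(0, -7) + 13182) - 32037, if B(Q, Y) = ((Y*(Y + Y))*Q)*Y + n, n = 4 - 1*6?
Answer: -18739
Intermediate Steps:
n = -2 (n = 4 - 6 = -2)
B(Q, Y) = -2 + 2*Q*Y³ (B(Q, Y) = ((Y*(Y + Y))*Q)*Y - 2 = ((Y*(2*Y))*Q)*Y - 2 = ((2*Y²)*Q)*Y - 2 = (2*Q*Y²)*Y - 2 = 2*Q*Y³ - 2 = -2 + 2*Q*Y³)
(-58*B(0, -7) + 13182) - 32037 = (-58*(-2 + 2*0*(-7)³) + 13182) - 32037 = (-58*(-2 + 2*0*(-343)) + 13182) - 32037 = (-58*(-2 + 0) + 13182) - 32037 = (-58*(-2) + 13182) - 32037 = (116 + 13182) - 32037 = 13298 - 32037 = -18739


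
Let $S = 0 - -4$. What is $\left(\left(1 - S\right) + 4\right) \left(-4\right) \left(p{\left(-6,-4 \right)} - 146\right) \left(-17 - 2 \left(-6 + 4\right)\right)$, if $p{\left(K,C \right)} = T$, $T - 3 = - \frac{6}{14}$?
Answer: $- \frac{52208}{7} \approx -7458.3$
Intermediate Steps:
$T = \frac{18}{7}$ ($T = 3 - \frac{6}{14} = 3 - \frac{3}{7} = \frac{18}{7} \approx 2.5714$)
$p{\left(K,C \right)} = \frac{18}{7}$
$S = 4$ ($S = 0 + 4 = 4$)
$\left(\left(1 - S\right) + 4\right) \left(-4\right) \left(p{\left(-6,-4 \right)} - 146\right) \left(-17 - 2 \left(-6 + 4\right)\right) = \left(\left(1 - 4\right) + 4\right) \left(-4\right) \left(\frac{18}{7} - 146\right) \left(-17 - 2 \left(-6 + 4\right)\right) = \left(\left(1 - 4\right) + 4\right) \left(-4\right) \left(- \frac{1004 \left(-17 - -4\right)}{7}\right) = \left(-3 + 4\right) \left(-4\right) \left(- \frac{1004 \left(-17 + 4\right)}{7}\right) = 1 \left(-4\right) \left(\left(- \frac{1004}{7}\right) \left(-13\right)\right) = \left(-4\right) \frac{13052}{7} = - \frac{52208}{7}$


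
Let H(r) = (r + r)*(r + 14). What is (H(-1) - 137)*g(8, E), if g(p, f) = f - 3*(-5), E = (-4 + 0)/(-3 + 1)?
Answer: -2771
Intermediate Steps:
E = 2 (E = -4/(-2) = -4*(-½) = 2)
g(p, f) = 15 + f (g(p, f) = f + 15 = 15 + f)
H(r) = 2*r*(14 + r) (H(r) = (2*r)*(14 + r) = 2*r*(14 + r))
(H(-1) - 137)*g(8, E) = (2*(-1)*(14 - 1) - 137)*(15 + 2) = (2*(-1)*13 - 137)*17 = (-26 - 137)*17 = -163*17 = -2771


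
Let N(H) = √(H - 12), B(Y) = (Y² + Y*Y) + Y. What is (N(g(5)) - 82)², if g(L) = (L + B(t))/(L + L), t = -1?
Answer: (410 - I*√285)²/25 ≈ 6712.6 - 553.73*I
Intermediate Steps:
B(Y) = Y + 2*Y² (B(Y) = (Y² + Y²) + Y = 2*Y² + Y = Y + 2*Y²)
g(L) = (1 + L)/(2*L) (g(L) = (L - (1 + 2*(-1)))/(L + L) = (L - (1 - 2))/((2*L)) = (L - 1*(-1))*(1/(2*L)) = (L + 1)*(1/(2*L)) = (1 + L)*(1/(2*L)) = (1 + L)/(2*L))
N(H) = √(-12 + H)
(N(g(5)) - 82)² = (√(-12 + (½)*(1 + 5)/5) - 82)² = (√(-12 + (½)*(⅕)*6) - 82)² = (√(-12 + ⅗) - 82)² = (√(-57/5) - 82)² = (I*√285/5 - 82)² = (-82 + I*√285/5)²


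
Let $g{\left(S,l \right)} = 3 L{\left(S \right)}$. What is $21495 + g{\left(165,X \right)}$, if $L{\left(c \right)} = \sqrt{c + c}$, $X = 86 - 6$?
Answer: $21495 + 3 \sqrt{330} \approx 21550.0$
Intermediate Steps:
$X = 80$
$L{\left(c \right)} = \sqrt{2} \sqrt{c}$ ($L{\left(c \right)} = \sqrt{2 c} = \sqrt{2} \sqrt{c}$)
$g{\left(S,l \right)} = 3 \sqrt{2} \sqrt{S}$
$21495 + g{\left(165,X \right)} = 21495 + 3 \sqrt{2} \sqrt{165} = 21495 + 3 \sqrt{330}$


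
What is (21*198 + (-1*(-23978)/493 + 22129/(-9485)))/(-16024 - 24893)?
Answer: -6553255441/63777396095 ≈ -0.10275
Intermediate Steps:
(21*198 + (-1*(-23978)/493 + 22129/(-9485)))/(-16024 - 24893) = (4158 + (23978*(1/493) + 22129*(-1/9485)))/(-40917) = (4158 + (23978/493 - 22129/9485))*(-1/40917) = (4158 + 216521733/4676105)*(-1/40917) = (19659766323/4676105)*(-1/40917) = -6553255441/63777396095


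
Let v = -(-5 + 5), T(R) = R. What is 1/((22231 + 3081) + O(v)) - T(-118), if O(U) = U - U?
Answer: 2986817/25312 ≈ 118.00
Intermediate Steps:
v = 0 (v = -1*0 = 0)
O(U) = 0
1/((22231 + 3081) + O(v)) - T(-118) = 1/((22231 + 3081) + 0) - 1*(-118) = 1/(25312 + 0) + 118 = 1/25312 + 118 = 2986817/25312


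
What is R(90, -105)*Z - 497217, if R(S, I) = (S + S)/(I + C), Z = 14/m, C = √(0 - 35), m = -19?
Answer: -746320827/1501 + 18*I*√35/1501 ≈ -4.9722e+5 + 0.070946*I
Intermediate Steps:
C = I*√35 (C = √(-35) = I*√35 ≈ 5.9161*I)
Z = -14/19 (Z = 14/(-19) = 14*(-1/19) = -14/19 ≈ -0.73684)
R(S, I) = 2*S/(I + I*√35) (R(S, I) = (S + S)/(I + I*√35) = (2*S)/(I + I*√35) = 2*S/(I + I*√35))
R(90, -105)*Z - 497217 = (2*90/(-105 + I*√35))*(-14/19) - 497217 = (180/(-105 + I*√35))*(-14/19) - 497217 = -2520/(19*(-105 + I*√35)) - 497217 = -497217 - 2520/(19*(-105 + I*√35))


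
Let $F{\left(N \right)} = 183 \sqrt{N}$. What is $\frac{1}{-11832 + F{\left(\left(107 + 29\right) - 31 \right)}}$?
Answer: $- \frac{3944}{45493293} - \frac{61 \sqrt{105}}{45493293} \approx -0.00010043$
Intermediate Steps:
$\frac{1}{-11832 + F{\left(\left(107 + 29\right) - 31 \right)}} = \frac{1}{-11832 + 183 \sqrt{\left(107 + 29\right) - 31}} = \frac{1}{-11832 + 183 \sqrt{136 - 31}} = \frac{1}{-11832 + 183 \sqrt{105}}$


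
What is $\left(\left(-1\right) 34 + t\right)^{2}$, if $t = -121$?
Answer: $24025$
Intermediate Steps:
$\left(\left(-1\right) 34 + t\right)^{2} = \left(\left(-1\right) 34 - 121\right)^{2} = \left(-34 - 121\right)^{2} = \left(-155\right)^{2} = 24025$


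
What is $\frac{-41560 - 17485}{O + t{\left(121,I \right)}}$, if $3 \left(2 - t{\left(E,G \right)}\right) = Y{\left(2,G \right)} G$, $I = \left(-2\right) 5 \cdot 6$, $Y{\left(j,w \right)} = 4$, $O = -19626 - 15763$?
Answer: $\frac{59045}{35307} \approx 1.6723$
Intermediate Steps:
$O = -35389$
$I = -60$ ($I = \left(-10\right) 6 = -60$)
$t{\left(E,G \right)} = 2 - \frac{4 G}{3}$
$\frac{-41560 - 17485}{O + t{\left(121,I \right)}} = \frac{-41560 - 17485}{-35389 + \left(2 - -80\right)} = - \frac{59045}{-35389 + \left(2 + 80\right)} = - \frac{59045}{-35389 + 82} = - \frac{59045}{-35307} = \left(-59045\right) \left(- \frac{1}{35307}\right) = \frac{59045}{35307}$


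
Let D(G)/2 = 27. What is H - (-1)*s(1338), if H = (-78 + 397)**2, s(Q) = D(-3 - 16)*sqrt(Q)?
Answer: 101761 + 54*sqrt(1338) ≈ 1.0374e+5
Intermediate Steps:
D(G) = 54 (D(G) = 2*27 = 54)
s(Q) = 54*sqrt(Q)
H = 101761 (H = 319**2 = 101761)
H - (-1)*s(1338) = 101761 - (-1)*54*sqrt(1338) = 101761 - (-54)*sqrt(1338) = 101761 + 54*sqrt(1338)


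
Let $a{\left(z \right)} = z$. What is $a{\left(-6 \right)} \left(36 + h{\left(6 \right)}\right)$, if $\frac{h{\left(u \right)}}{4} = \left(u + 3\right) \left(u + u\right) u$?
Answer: $-15768$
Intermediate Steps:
$h{\left(u \right)} = 8 u^{2} \left(3 + u\right)$ ($h{\left(u \right)} = 4 \left(u + 3\right) \left(u + u\right) u = 4 \left(3 + u\right) 2 u u = 4 \cdot 2 u \left(3 + u\right) u = 4 \cdot 2 u^{2} \left(3 + u\right) = 8 u^{2} \left(3 + u\right)$)
$a{\left(-6 \right)} \left(36 + h{\left(6 \right)}\right) = - 6 \left(36 + 8 \cdot 6^{2} \left(3 + 6\right)\right) = - 6 \left(36 + 8 \cdot 36 \cdot 9\right) = - 6 \left(36 + 2592\right) = \left(-6\right) 2628 = -15768$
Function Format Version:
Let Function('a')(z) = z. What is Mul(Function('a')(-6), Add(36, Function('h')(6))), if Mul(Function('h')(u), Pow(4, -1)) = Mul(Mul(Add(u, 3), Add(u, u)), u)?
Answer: -15768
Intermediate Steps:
Function('h')(u) = Mul(8, Pow(u, 2), Add(3, u)) (Function('h')(u) = Mul(4, Mul(Mul(Add(u, 3), Add(u, u)), u)) = Mul(4, Mul(Mul(Add(3, u), Mul(2, u)), u)) = Mul(4, Mul(Mul(2, u, Add(3, u)), u)) = Mul(4, Mul(2, Pow(u, 2), Add(3, u))) = Mul(8, Pow(u, 2), Add(3, u)))
Mul(Function('a')(-6), Add(36, Function('h')(6))) = Mul(-6, Add(36, Mul(8, Pow(6, 2), Add(3, 6)))) = Mul(-6, Add(36, Mul(8, 36, 9))) = Mul(-6, Add(36, 2592)) = Mul(-6, 2628) = -15768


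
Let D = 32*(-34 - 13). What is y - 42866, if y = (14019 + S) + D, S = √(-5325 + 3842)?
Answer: -30351 + I*√1483 ≈ -30351.0 + 38.51*I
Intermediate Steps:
S = I*√1483 (S = √(-1483) = I*√1483 ≈ 38.51*I)
D = -1504 (D = 32*(-47) = -1504)
y = 12515 + I*√1483 (y = (14019 + I*√1483) - 1504 = 12515 + I*√1483 ≈ 12515.0 + 38.51*I)
y - 42866 = (12515 + I*√1483) - 42866 = -30351 + I*√1483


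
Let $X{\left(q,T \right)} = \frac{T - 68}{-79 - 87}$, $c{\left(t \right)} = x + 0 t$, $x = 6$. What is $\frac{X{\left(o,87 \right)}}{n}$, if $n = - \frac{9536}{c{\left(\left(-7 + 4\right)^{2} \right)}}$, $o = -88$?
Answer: $\frac{57}{791488} \approx 7.2016 \cdot 10^{-5}$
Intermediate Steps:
$c{\left(t \right)} = 6$ ($c{\left(t \right)} = 6 + 0 t = 6 + 0 = 6$)
$X{\left(q,T \right)} = \frac{34}{83} - \frac{T}{166}$ ($X{\left(q,T \right)} = \frac{-68 + T}{-166} = \left(-68 + T\right) \left(- \frac{1}{166}\right) = \frac{34}{83} - \frac{T}{166}$)
$n = - \frac{4768}{3}$ ($n = - \frac{9536}{6} = \left(-9536\right) \frac{1}{6} = - \frac{4768}{3} \approx -1589.3$)
$\frac{X{\left(o,87 \right)}}{n} = \frac{\frac{34}{83} - \frac{87}{166}}{- \frac{4768}{3}} = \left(\frac{34}{83} - \frac{87}{166}\right) \left(- \frac{3}{4768}\right) = \left(- \frac{19}{166}\right) \left(- \frac{3}{4768}\right) = \frac{57}{791488}$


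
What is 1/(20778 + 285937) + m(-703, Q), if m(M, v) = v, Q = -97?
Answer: -29751354/306715 ≈ -97.000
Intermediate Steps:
1/(20778 + 285937) + m(-703, Q) = 1/(20778 + 285937) - 97 = 1/306715 - 97 = -29751354/306715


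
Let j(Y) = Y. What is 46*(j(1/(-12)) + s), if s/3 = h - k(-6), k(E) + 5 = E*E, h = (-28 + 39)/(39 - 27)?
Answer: -12466/3 ≈ -4155.3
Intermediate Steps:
h = 11/12 ≈ 0.91667
k(E) = -5 + E² (k(E) = -5 + E*E = -5 + E²)
s = -361/4 (s = 3*(11/12 - (-5 + (-6)²)) = 3*(11/12 - (-5 + 36)) = 3*(11/12 - 1*31) = 3*(11/12 - 31) = 3*(-361/12) = -361/4 ≈ -90.250)
46*(j(1/(-12)) + s) = 46*(1/(-12) - 361/4) = 46*(-1/12 - 361/4) = 46*(-271/3) = -12466/3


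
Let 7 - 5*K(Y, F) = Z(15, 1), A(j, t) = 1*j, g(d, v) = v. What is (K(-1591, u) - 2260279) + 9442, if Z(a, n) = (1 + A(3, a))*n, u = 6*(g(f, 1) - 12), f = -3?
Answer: -11254182/5 ≈ -2.2508e+6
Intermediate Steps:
A(j, t) = j
u = -66 (u = 6*(1 - 12) = 6*(-11) = -66)
Z(a, n) = 4*n (Z(a, n) = (1 + 3)*n = 4*n)
K(Y, F) = ⅗ (K(Y, F) = 7/5 - 4/5 = 7/5 - ⅕*4 = 7/5 - ⅘ = ⅗)
(K(-1591, u) - 2260279) + 9442 = (⅗ - 2260279) + 9442 = -11301392/5 + 9442 = -11254182/5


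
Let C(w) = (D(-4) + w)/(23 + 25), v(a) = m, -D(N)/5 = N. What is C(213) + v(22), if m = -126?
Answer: -5815/48 ≈ -121.15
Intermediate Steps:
D(N) = -5*N
v(a) = -126
C(w) = 5/12 + w/48 (C(w) = (-5*(-4) + w)/(23 + 25) = (20 + w)/48 = (20 + w)*(1/48) = 5/12 + w/48)
C(213) + v(22) = (5/12 + (1/48)*213) - 126 = (5/12 + 71/16) - 126 = 233/48 - 126 = -5815/48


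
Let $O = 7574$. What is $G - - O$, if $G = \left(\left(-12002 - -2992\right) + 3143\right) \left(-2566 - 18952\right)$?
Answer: $126253680$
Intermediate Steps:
$G = 126246106$ ($G = \left(\left(-12002 + 2992\right) + 3143\right) \left(-21518\right) = \left(-9010 + 3143\right) \left(-21518\right) = \left(-5867\right) \left(-21518\right) = 126246106$)
$G - - O = 126246106 - \left(-1\right) 7574 = 126246106 - -7574 = 126246106 + 7574 = 126253680$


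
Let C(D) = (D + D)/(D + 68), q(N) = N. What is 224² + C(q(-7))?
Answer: 3060722/61 ≈ 50176.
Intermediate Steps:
C(D) = 2*D/(68 + D) (C(D) = (2*D)/(68 + D) = 2*D/(68 + D))
224² + C(q(-7)) = 224² + 2*(-7)/(68 - 7) = 50176 + 2*(-7)/61 = 50176 + 2*(-7)*(1/61) = 50176 - 14/61 = 3060722/61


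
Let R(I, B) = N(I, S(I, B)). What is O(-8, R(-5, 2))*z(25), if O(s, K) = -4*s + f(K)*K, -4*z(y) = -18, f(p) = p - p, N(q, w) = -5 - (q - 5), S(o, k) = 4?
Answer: 144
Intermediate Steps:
N(q, w) = -q (N(q, w) = -5 - (-5 + q) = -5 + (5 - q) = -q)
f(p) = 0
R(I, B) = -I
z(y) = 9/2 (z(y) = -¼*(-18) = 9/2)
O(s, K) = -4*s (O(s, K) = -4*s + 0*K = -4*s + 0 = -4*s)
O(-8, R(-5, 2))*z(25) = -4*(-8)*(9/2) = 32*(9/2) = 144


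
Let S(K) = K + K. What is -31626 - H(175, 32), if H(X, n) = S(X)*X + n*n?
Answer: -93900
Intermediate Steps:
S(K) = 2*K
H(X, n) = n² + 2*X² (H(X, n) = (2*X)*X + n*n = 2*X² + n² = n² + 2*X²)
-31626 - H(175, 32) = -31626 - (32² + 2*175²) = -31626 - (1024 + 2*30625) = -31626 - (1024 + 61250) = -31626 - 1*62274 = -31626 - 62274 = -93900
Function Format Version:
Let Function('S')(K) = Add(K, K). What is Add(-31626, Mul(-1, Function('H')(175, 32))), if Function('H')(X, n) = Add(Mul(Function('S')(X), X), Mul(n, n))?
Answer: -93900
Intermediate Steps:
Function('S')(K) = Mul(2, K)
Function('H')(X, n) = Add(Pow(n, 2), Mul(2, Pow(X, 2))) (Function('H')(X, n) = Add(Mul(Mul(2, X), X), Mul(n, n)) = Add(Mul(2, Pow(X, 2)), Pow(n, 2)) = Add(Pow(n, 2), Mul(2, Pow(X, 2))))
Add(-31626, Mul(-1, Function('H')(175, 32))) = Add(-31626, Mul(-1, Add(Pow(32, 2), Mul(2, Pow(175, 2))))) = Add(-31626, Mul(-1, Add(1024, Mul(2, 30625)))) = Add(-31626, Mul(-1, Add(1024, 61250))) = Add(-31626, Mul(-1, 62274)) = Add(-31626, -62274) = -93900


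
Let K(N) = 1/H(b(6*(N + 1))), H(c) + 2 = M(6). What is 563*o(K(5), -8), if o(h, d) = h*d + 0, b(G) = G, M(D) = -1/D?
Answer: 27024/13 ≈ 2078.8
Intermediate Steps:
H(c) = -13/6 (H(c) = -2 - 1/6 = -2 - 1*⅙ = -2 - ⅙ = -13/6)
K(N) = -6/13 (K(N) = 1/(-13/6) = -6/13)
o(h, d) = d*h (o(h, d) = d*h + 0 = d*h)
563*o(K(5), -8) = 563*(-8*(-6/13)) = 563*(48/13) = 27024/13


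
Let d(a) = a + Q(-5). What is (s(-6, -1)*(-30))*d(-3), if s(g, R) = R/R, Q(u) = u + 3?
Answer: 150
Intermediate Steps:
Q(u) = 3 + u
s(g, R) = 1
d(a) = -2 + a (d(a) = a + (3 - 5) = a - 2 = -2 + a)
(s(-6, -1)*(-30))*d(-3) = (1*(-30))*(-2 - 3) = -30*(-5) = 150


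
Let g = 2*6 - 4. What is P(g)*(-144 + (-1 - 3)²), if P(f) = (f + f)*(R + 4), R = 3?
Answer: -14336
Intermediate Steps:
g = 8 (g = 12 - 4 = 8)
P(f) = 14*f (P(f) = (f + f)*(3 + 4) = (2*f)*7 = 14*f)
P(g)*(-144 + (-1 - 3)²) = (14*8)*(-144 + (-1 - 3)²) = 112*(-144 + (-4)²) = 112*(-144 + 16) = 112*(-128) = -14336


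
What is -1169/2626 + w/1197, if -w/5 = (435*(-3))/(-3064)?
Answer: -239142689/535063256 ≈ -0.44694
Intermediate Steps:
w = -6525/3064 (w = -5*435*(-3)/(-3064) = -(-6525)*(-1)/3064 = -5*1305/3064 = -6525/3064 ≈ -2.1296)
-1169/2626 + w/1197 = -1169/2626 - 6525/3064/1197 = -1169*1/2626 - 6525/3064*1/1197 = -1169/2626 - 725/407512 = -239142689/535063256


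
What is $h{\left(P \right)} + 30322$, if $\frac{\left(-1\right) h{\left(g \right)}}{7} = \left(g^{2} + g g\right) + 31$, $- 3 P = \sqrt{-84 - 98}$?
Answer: $\frac{273493}{9} \approx 30388.0$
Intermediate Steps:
$P = - \frac{i \sqrt{182}}{3}$ ($P = - \frac{\sqrt{-84 - 98}}{3} = - \frac{\sqrt{-182}}{3} = - \frac{i \sqrt{182}}{3} \approx - 4.4969 i$)
$h{\left(g \right)} = -217 - 14 g^{2}$ ($h{\left(g \right)} = - 7 \left(\left(g^{2} + g g\right) + 31\right) = - 7 \left(\left(g^{2} + g^{2}\right) + 31\right) = - 7 \left(2 g^{2} + 31\right) = - 7 \left(31 + 2 g^{2}\right) = -217 - 14 g^{2}$)
$h{\left(P \right)} + 30322 = \left(-217 - 14 \left(- \frac{i \sqrt{182}}{3}\right)^{2}\right) + 30322 = \left(-217 - - \frac{2548}{9}\right) + 30322 = \left(-217 + \frac{2548}{9}\right) + 30322 = \frac{595}{9} + 30322 = \frac{273493}{9}$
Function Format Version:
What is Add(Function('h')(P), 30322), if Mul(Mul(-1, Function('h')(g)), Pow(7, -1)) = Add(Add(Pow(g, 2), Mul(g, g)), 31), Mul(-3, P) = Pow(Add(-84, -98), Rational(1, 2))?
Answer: Rational(273493, 9) ≈ 30388.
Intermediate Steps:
P = Mul(Rational(-1, 3), I, Pow(182, Rational(1, 2))) (P = Mul(Rational(-1, 3), Pow(Add(-84, -98), Rational(1, 2))) = Mul(Rational(-1, 3), Pow(-182, Rational(1, 2))) = Mul(Rational(-1, 3), Mul(I, Pow(182, Rational(1, 2)))) = Mul(Rational(-1, 3), I, Pow(182, Rational(1, 2))) ≈ Mul(-4.4969, I))
Function('h')(g) = Add(-217, Mul(-14, Pow(g, 2))) (Function('h')(g) = Mul(-7, Add(Add(Pow(g, 2), Mul(g, g)), 31)) = Mul(-7, Add(Add(Pow(g, 2), Pow(g, 2)), 31)) = Mul(-7, Add(Mul(2, Pow(g, 2)), 31)) = Mul(-7, Add(31, Mul(2, Pow(g, 2)))) = Add(-217, Mul(-14, Pow(g, 2))))
Add(Function('h')(P), 30322) = Add(Add(-217, Mul(-14, Pow(Mul(Rational(-1, 3), I, Pow(182, Rational(1, 2))), 2))), 30322) = Add(Add(-217, Mul(-14, Rational(-182, 9))), 30322) = Add(Add(-217, Rational(2548, 9)), 30322) = Add(Rational(595, 9), 30322) = Rational(273493, 9)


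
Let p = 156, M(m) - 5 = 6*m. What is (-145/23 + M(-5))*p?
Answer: -112320/23 ≈ -4883.5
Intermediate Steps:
M(m) = 5 + 6*m
(-145/23 + M(-5))*p = (-145/23 + (5 + 6*(-5)))*156 = (-145*1/23 + (5 - 30))*156 = (-145/23 - 25)*156 = -720/23*156 = -112320/23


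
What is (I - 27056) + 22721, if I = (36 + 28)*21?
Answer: -2991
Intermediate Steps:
I = 1344 (I = 64*21 = 1344)
(I - 27056) + 22721 = (1344 - 27056) + 22721 = -25712 + 22721 = -2991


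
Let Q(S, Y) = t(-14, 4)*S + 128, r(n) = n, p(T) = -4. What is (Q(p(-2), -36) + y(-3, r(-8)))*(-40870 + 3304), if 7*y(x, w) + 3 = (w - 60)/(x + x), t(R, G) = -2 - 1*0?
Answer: -36075882/7 ≈ -5.1537e+6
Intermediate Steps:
t(R, G) = -2 (t(R, G) = -2 + 0 = -2)
y(x, w) = -3/7 + (-60 + w)/(14*x) (y(x, w) = -3/7 + ((w - 60)/(x + x))/7 = -3/7 + ((-60 + w)/((2*x)))/7 = -3/7 + ((-60 + w)*(1/(2*x)))/7 = -3/7 + ((-60 + w)/(2*x))/7 = -3/7 + (-60 + w)/(14*x))
Q(S, Y) = 128 - 2*S (Q(S, Y) = -2*S + 128 = 128 - 2*S)
(Q(p(-2), -36) + y(-3, r(-8)))*(-40870 + 3304) = ((128 - 2*(-4)) + (1/14)*(-60 - 8 - 6*(-3))/(-3))*(-40870 + 3304) = ((128 + 8) + (1/14)*(-⅓)*(-60 - 8 + 18))*(-37566) = (136 + (1/14)*(-⅓)*(-50))*(-37566) = (136 + 25/21)*(-37566) = (2881/21)*(-37566) = -36075882/7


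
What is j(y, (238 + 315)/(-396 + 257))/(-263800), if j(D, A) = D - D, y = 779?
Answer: 0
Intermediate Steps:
j(D, A) = 0
j(y, (238 + 315)/(-396 + 257))/(-263800) = 0/(-263800) = 0*(-1/263800) = 0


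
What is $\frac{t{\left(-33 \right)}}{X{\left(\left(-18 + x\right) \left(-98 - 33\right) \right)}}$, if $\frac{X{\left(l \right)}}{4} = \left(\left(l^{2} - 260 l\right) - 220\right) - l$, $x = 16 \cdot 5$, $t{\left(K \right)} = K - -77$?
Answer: $\frac{11}{68086506} \approx 1.6156 \cdot 10^{-7}$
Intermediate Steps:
$t{\left(K \right)} = 77 + K$ ($t{\left(K \right)} = K + 77 = 77 + K$)
$x = 80$
$X{\left(l \right)} = -880 - 1044 l + 4 l^{2}$ ($X{\left(l \right)} = 4 \left(\left(\left(l^{2} - 260 l\right) - 220\right) - l\right) = 4 \left(\left(-220 + l^{2} - 260 l\right) - l\right) = 4 \left(-220 + l^{2} - 261 l\right) = -880 - 1044 l + 4 l^{2}$)
$\frac{t{\left(-33 \right)}}{X{\left(\left(-18 + x\right) \left(-98 - 33\right) \right)}} = \frac{77 - 33}{-880 - 1044 \left(-18 + 80\right) \left(-98 - 33\right) + 4 \left(\left(-18 + 80\right) \left(-98 - 33\right)\right)^{2}} = \frac{44}{-880 - 1044 \cdot 62 \left(-131\right) + 4 \left(62 \left(-131\right)\right)^{2}} = \frac{44}{-880 - -8479368 + 4 \left(-8122\right)^{2}} = \frac{44}{-880 + 8479368 + 4 \cdot 65966884} = \frac{44}{-880 + 8479368 + 263867536} = \frac{44}{272346024} = 44 \cdot \frac{1}{272346024} = \frac{11}{68086506}$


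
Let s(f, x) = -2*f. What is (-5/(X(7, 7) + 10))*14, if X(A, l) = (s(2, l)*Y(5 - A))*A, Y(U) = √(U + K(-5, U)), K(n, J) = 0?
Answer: -175/417 - 490*I*√2/417 ≈ -0.41966 - 1.6618*I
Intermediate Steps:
Y(U) = √U (Y(U) = √(U + 0) = √U)
X(A, l) = -4*A*√(5 - A) (X(A, l) = ((-2*2)*√(5 - A))*A = (-4*√(5 - A))*A = -4*A*√(5 - A))
(-5/(X(7, 7) + 10))*14 = (-5/(-4*7*√(5 - 1*7) + 10))*14 = (-5/(-4*7*√(5 - 7) + 10))*14 = (-5/(-4*7*√(-2) + 10))*14 = (-5/(-4*7*I*√2 + 10))*14 = (-5/(-28*I*√2 + 10))*14 = (-5/(10 - 28*I*√2))*14 = -5/(10 - 28*I*√2)*14 = -70/(10 - 28*I*√2)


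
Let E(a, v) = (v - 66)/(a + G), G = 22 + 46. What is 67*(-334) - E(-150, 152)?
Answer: -917455/41 ≈ -22377.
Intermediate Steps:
G = 68
E(a, v) = (-66 + v)/(68 + a) (E(a, v) = (v - 66)/(a + 68) = (-66 + v)/(68 + a))
67*(-334) - E(-150, 152) = 67*(-334) - (-66 + 152)/(68 - 150) = -22378 - 86/(-82) = -22378 - (-1)*86/82 = -22378 - 1*(-43/41) = -22378 + 43/41 = -917455/41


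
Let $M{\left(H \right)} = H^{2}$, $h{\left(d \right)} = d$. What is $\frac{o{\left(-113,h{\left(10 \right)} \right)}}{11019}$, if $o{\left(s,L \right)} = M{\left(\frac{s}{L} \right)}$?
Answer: $\frac{12769}{1101900} \approx 0.011588$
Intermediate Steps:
$o{\left(s,L \right)} = \frac{s^{2}}{L^{2}}$ ($o{\left(s,L \right)} = \left(\frac{s}{L}\right)^{2} = \frac{s^{2}}{L^{2}}$)
$\frac{o{\left(-113,h{\left(10 \right)} \right)}}{11019} = \frac{\frac{1}{100} \left(-113\right)^{2}}{11019} = \frac{1}{100} \cdot 12769 \cdot \frac{1}{11019} = \frac{12769}{100} \cdot \frac{1}{11019} = \frac{12769}{1101900}$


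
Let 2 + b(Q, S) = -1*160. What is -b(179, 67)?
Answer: 162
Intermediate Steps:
b(Q, S) = -162 (b(Q, S) = -2 - 1*160 = -2 - 160 = -162)
-b(179, 67) = -1*(-162) = 162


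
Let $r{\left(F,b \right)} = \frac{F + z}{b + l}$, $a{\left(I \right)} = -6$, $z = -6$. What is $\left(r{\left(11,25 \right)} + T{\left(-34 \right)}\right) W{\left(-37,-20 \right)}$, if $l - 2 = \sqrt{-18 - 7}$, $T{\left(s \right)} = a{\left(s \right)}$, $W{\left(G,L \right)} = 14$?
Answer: $- \frac{30723}{377} - \frac{175 i}{377} \approx -81.493 - 0.46419 i$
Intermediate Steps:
$T{\left(s \right)} = -6$
$l = 2 + 5 i$ ($l = 2 + \sqrt{-18 - 7} = 2 + \sqrt{-25} = 2 + 5 i \approx 2.0 + 5.0 i$)
$r{\left(F,b \right)} = \frac{-6 + F}{2 + b + 5 i}$ ($r{\left(F,b \right)} = \frac{F - 6}{b + \left(2 + 5 i\right)} = \frac{-6 + F}{2 + b + 5 i}$)
$\left(r{\left(11,25 \right)} + T{\left(-34 \right)}\right) W{\left(-37,-20 \right)} = \left(\frac{-6 + 11}{2 + 25 + 5 i} - 6\right) 14 = \left(\frac{1}{27 + 5 i} 5 - 6\right) 14 = \left(\frac{27 - 5 i}{754} \cdot 5 - 6\right) 14 = \left(\frac{5 \left(27 - 5 i\right)}{754} - 6\right) 14 = \left(-6 + \frac{5 \left(27 - 5 i\right)}{754}\right) 14 = -84 + \frac{35 \left(27 - 5 i\right)}{377}$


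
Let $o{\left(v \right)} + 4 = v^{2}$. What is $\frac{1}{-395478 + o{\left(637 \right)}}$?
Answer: $\frac{1}{10287} \approx 9.721 \cdot 10^{-5}$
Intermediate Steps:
$o{\left(v \right)} = -4 + v^{2}$
$\frac{1}{-395478 + o{\left(637 \right)}} = \frac{1}{-395478 - \left(4 - 637^{2}\right)} = \frac{1}{-395478 + \left(-4 + 405769\right)} = \frac{1}{-395478 + 405765} = \frac{1}{10287}$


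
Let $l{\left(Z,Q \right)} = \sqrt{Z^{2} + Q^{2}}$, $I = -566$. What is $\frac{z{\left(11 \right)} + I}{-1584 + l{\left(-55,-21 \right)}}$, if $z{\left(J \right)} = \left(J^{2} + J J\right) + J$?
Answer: $\frac{247896}{1252795} + \frac{313 \sqrt{3466}}{2505590} \approx 0.20523$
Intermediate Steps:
$z{\left(J \right)} = J + 2 J^{2}$ ($z{\left(J \right)} = \left(J^{2} + J^{2}\right) + J = 2 J^{2} + J = J + 2 J^{2}$)
$l{\left(Z,Q \right)} = \sqrt{Q^{2} + Z^{2}}$
$\frac{z{\left(11 \right)} + I}{-1584 + l{\left(-55,-21 \right)}} = \frac{11 \left(1 + 2 \cdot 11\right) - 566}{-1584 + \sqrt{\left(-21\right)^{2} + \left(-55\right)^{2}}} = \frac{11 \left(1 + 22\right) - 566}{-1584 + \sqrt{441 + 3025}} = \frac{11 \cdot 23 - 566}{-1584 + \sqrt{3466}} = \frac{253 - 566}{-1584 + \sqrt{3466}} = - \frac{313}{-1584 + \sqrt{3466}}$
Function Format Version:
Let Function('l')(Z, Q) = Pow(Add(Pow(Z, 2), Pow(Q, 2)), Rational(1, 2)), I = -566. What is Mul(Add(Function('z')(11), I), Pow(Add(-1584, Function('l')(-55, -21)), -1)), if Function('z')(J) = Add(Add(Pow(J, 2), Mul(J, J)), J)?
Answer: Add(Rational(247896, 1252795), Mul(Rational(313, 2505590), Pow(3466, Rational(1, 2)))) ≈ 0.20523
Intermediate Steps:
Function('z')(J) = Add(J, Mul(2, Pow(J, 2))) (Function('z')(J) = Add(Add(Pow(J, 2), Pow(J, 2)), J) = Add(Mul(2, Pow(J, 2)), J) = Add(J, Mul(2, Pow(J, 2))))
Function('l')(Z, Q) = Pow(Add(Pow(Q, 2), Pow(Z, 2)), Rational(1, 2))
Mul(Add(Function('z')(11), I), Pow(Add(-1584, Function('l')(-55, -21)), -1)) = Mul(Add(Mul(11, Add(1, Mul(2, 11))), -566), Pow(Add(-1584, Pow(Add(Pow(-21, 2), Pow(-55, 2)), Rational(1, 2))), -1)) = Mul(Add(Mul(11, Add(1, 22)), -566), Pow(Add(-1584, Pow(Add(441, 3025), Rational(1, 2))), -1)) = Mul(Add(Mul(11, 23), -566), Pow(Add(-1584, Pow(3466, Rational(1, 2))), -1)) = Mul(Add(253, -566), Pow(Add(-1584, Pow(3466, Rational(1, 2))), -1)) = Mul(-313, Pow(Add(-1584, Pow(3466, Rational(1, 2))), -1))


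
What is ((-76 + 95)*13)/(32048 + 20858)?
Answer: 247/52906 ≈ 0.0046687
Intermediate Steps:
((-76 + 95)*13)/(32048 + 20858) = (19*13)/52906 = 247*(1/52906) = 247/52906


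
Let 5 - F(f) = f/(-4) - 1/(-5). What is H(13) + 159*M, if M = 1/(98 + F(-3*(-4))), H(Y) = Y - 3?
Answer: 6085/529 ≈ 11.503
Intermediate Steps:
F(f) = 24/5 + f/4 (F(f) = 5 - (f/(-4) - 1/(-5)) = 5 - (f*(-1/4) - 1*(-1/5)) = 5 - (-f/4 + 1/5) = 5 - (1/5 - f/4) = 5 + (-1/5 + f/4) = 24/5 + f/4)
H(Y) = -3 + Y
M = 5/529 (M = 1/(98 + (24/5 + (-3*(-4))/4)) = 1/(98 + (24/5 + (1/4)*12)) = 1/(98 + (24/5 + 3)) = 1/(98 + 39/5) = 1/(529/5) = 5/529 ≈ 0.0094518)
H(13) + 159*M = (-3 + 13) + 159*(5/529) = 10 + 795/529 = 6085/529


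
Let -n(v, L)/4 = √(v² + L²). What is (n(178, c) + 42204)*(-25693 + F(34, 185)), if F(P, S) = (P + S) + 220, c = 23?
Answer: -1065819816 + 101016*√32213 ≈ -1.0477e+9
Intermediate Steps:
n(v, L) = -4*√(L² + v²) (n(v, L) = -4*√(v² + L²) = -4*√(L² + v²))
F(P, S) = 220 + P + S
(n(178, c) + 42204)*(-25693 + F(34, 185)) = (-4*√(23² + 178²) + 42204)*(-25693 + (220 + 34 + 185)) = (-4*√(529 + 31684) + 42204)*(-25693 + 439) = (-4*√32213 + 42204)*(-25254) = (42204 - 4*√32213)*(-25254) = -1065819816 + 101016*√32213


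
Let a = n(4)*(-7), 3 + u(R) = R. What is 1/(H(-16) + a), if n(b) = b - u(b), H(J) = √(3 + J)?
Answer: -21/454 - I*√13/454 ≈ -0.046256 - 0.0079417*I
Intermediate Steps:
u(R) = -3 + R
n(b) = 3 (n(b) = b - (-3 + b) = b + (3 - b) = 3)
a = -21 (a = 3*(-7) = -21)
1/(H(-16) + a) = 1/(√(3 - 16) - 21) = 1/(√(-13) - 21) = 1/(I*√13 - 21) = 1/(-21 + I*√13)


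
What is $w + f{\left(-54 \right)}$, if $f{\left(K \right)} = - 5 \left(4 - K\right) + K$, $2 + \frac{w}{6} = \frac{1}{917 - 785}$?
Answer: $- \frac{7831}{22} \approx -355.95$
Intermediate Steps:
$w = - \frac{263}{22}$ ($w = -12 + \frac{6}{917 - 785} = -12 + \frac{6}{132} = -12 + 6 \cdot \frac{1}{132} = -12 + \frac{1}{22} = - \frac{263}{22} \approx -11.955$)
$f{\left(K \right)} = -20 + 6 K$ ($f{\left(K \right)} = \left(-20 + 5 K\right) + K = -20 + 6 K$)
$w + f{\left(-54 \right)} = - \frac{263}{22} + \left(-20 + 6 \left(-54\right)\right) = - \frac{263}{22} - 344 = - \frac{7831}{22}$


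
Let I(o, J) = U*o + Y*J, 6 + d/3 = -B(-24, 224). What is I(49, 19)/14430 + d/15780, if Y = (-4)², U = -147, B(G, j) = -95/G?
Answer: -9715317/20240480 ≈ -0.47999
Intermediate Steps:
Y = 16
d = -239/8 (d = -18 + 3*(-(-95)/(-24)) = -18 + 3*(-(-95)*(-1)/24) = -18 + 3*(-1*95/24) = -18 + 3*(-95/24) = -18 - 95/8 = -239/8 ≈ -29.875)
I(o, J) = -147*o + 16*J
I(49, 19)/14430 + d/15780 = (-147*49 + 16*19)/14430 - 239/8/15780 = (-7203 + 304)*(1/14430) - 239/8*1/15780 = -6899*1/14430 - 239/126240 = -6899/14430 - 239/126240 = -9715317/20240480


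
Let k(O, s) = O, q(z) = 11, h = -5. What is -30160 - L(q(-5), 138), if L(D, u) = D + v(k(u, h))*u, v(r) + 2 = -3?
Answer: -29481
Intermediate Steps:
v(r) = -5 (v(r) = -2 - 3 = -5)
L(D, u) = D - 5*u
-30160 - L(q(-5), 138) = -30160 - (11 - 5*138) = -30160 - (11 - 690) = -30160 - 1*(-679) = -30160 + 679 = -29481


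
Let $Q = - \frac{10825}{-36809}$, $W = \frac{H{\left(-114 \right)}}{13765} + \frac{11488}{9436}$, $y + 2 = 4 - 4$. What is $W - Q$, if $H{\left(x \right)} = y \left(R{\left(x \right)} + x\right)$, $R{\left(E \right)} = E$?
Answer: $\frac{1143263281381}{1195248412715} \approx 0.95651$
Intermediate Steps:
$y = -2$ ($y = -2 + \left(4 - 4\right) = -2 + 0 = -2$)
$H{\left(x \right)} = - 4 x$ ($H{\left(x \right)} = - 2 \left(x + x\right) = - 2 \cdot 2 x = - 4 x$)
$W = \frac{40608784}{32471635}$ ($W = \frac{\left(-4\right) \left(-114\right)}{13765} + \frac{11488}{9436} = 456 \cdot \frac{1}{13765} + 11488 \cdot \frac{1}{9436} = \frac{456}{13765} + \frac{2872}{2359} = \frac{40608784}{32471635} \approx 1.2506$)
$Q = \frac{10825}{36809}$ ($Q = \left(-10825\right) \left(- \frac{1}{36809}\right) = \frac{10825}{36809} \approx 0.29409$)
$W - Q = \frac{40608784}{32471635} - \frac{10825}{36809} = \frac{1143263281381}{1195248412715}$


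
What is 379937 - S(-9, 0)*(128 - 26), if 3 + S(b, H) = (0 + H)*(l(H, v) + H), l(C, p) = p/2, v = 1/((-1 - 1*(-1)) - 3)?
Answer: 380243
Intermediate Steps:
v = -1/3 (v = 1/((-1 + 1) - 3) = 1/(0 - 3) = 1/(-3) = -1/3 ≈ -0.33333)
l(C, p) = p/2 (l(C, p) = p*(1/2) = p/2)
S(b, H) = -3 + H*(-1/6 + H) (S(b, H) = -3 + (0 + H)*((1/2)*(-1/3) + H) = -3 + H*(-1/6 + H))
379937 - S(-9, 0)*(128 - 26) = 379937 - (-3 + 0**2 - 1/6*0)*(128 - 26) = 379937 - (-3 + 0 + 0)*102 = 379937 - (-3)*102 = 379937 - 1*(-306) = 379937 + 306 = 380243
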